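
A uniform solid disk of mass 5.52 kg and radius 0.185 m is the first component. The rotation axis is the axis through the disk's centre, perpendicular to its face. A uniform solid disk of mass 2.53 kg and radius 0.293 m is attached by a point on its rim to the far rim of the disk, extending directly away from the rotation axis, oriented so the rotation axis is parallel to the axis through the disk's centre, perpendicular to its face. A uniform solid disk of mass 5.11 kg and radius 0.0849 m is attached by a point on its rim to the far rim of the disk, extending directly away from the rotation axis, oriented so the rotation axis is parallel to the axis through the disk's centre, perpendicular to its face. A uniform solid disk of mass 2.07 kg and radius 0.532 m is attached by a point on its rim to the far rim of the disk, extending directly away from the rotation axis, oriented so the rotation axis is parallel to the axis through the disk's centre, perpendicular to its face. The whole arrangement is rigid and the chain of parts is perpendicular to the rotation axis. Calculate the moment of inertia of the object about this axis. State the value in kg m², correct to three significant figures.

Solid disk: I_cm = (1/2)MR² = (1/2)(5.52)(0.185)² = 0.094461 kg m²; axis through the centre, so I = 0.094461 kg m².
Solid disk: I_cm = (1/2)MR² = (1/2)(2.53)(0.293)² = 0.1086 kg m²; centre at d = 0.185 + 0.293 = 0.478 m, so I = I_cm + Md² gives I = 0.1086 + (2.53)(0.478)² = 0.68666 kg m².
Solid disk: I_cm = (1/2)MR² = (1/2)(5.11)(0.0849)² = 0.018416 kg m²; centre at d = 0.185 + 0.293 + 0.293 + 0.0849 = 0.8559 m, so I = I_cm + Md² gives I = 0.018416 + (5.11)(0.8559)² = 3.7618 kg m².
Solid disk: I_cm = (1/2)MR² = (1/2)(2.07)(0.532)² = 0.29293 kg m²; centre at d = 0.185 + 0.293 + 0.293 + 0.0849 + 0.0849 + 0.532 = 1.4728 m, so I = I_cm + Md² gives I = 0.29293 + (2.07)(1.4728)² = 4.783 kg m².
Total I = 0.094461 + 0.68666 + 3.7618 + 4.783 = 9.326 kg m².

9.33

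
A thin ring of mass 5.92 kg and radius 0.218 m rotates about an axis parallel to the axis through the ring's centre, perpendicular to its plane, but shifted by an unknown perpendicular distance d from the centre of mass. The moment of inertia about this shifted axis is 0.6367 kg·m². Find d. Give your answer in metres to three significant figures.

0.245

About the centre-of-mass axis, I_cm = MR² = (5.92)(0.218)² = 0.28134 kg·m².
Parallel axis theorem: I = I_cm + Md², so Md² = 0.6367 − 0.28134 = 0.35536 kg·m².
d = √(0.35536 / 5.92) = 0.245 m.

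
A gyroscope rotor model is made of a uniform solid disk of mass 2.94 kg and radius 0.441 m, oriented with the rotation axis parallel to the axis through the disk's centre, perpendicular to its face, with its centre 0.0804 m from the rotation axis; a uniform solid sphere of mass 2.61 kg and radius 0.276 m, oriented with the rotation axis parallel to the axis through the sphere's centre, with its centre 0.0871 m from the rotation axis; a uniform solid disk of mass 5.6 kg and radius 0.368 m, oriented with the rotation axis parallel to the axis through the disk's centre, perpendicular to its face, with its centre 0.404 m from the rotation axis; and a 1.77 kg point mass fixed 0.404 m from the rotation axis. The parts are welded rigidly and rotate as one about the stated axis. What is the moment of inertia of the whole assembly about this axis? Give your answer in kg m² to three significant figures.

1.99

Solid disk: I_cm = (1/2)MR² = (1/2)(2.94)(0.441)² = 0.28589 kg m²; centre at d = 0.0804 m, so I = I_cm + Md² gives I = 0.28589 + (2.94)(0.0804)² = 0.30489 kg m².
Solid sphere: I_cm = (2/5)MR² = (2/5)(2.61)(0.276)² = 0.079528 kg m²; centre at d = 0.0871 m, so I = I_cm + Md² gives I = 0.079528 + (2.61)(0.0871)² = 0.099328 kg m².
Solid disk: I_cm = (1/2)MR² = (1/2)(5.6)(0.368)² = 0.37919 kg m²; centre at d = 0.404 m, so I = I_cm + Md² gives I = 0.37919 + (5.6)(0.404)² = 1.2932 kg m².
Point mass: I_cm = 0; centre at d = 0.404 m, so I = I_cm + Md² gives I = 0 + (1.77)(0.404)² = 0.28889 kg m².
Total I = 0.30489 + 0.099328 + 1.2932 + 0.28889 = 1.9863 kg m².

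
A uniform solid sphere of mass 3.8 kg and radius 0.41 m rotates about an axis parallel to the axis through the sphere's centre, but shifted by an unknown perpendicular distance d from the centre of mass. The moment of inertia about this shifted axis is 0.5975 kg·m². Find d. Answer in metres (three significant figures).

About the centre-of-mass axis, I_cm = (2/5)MR² = (2/5)(3.8)(0.41)² = 0.25551 kg·m².
Parallel axis theorem: I = I_cm + Md², so Md² = 0.5975 − 0.25551 = 0.34199 kg·m².
d = √(0.34199 / 3.8) = 0.29999 m.

0.300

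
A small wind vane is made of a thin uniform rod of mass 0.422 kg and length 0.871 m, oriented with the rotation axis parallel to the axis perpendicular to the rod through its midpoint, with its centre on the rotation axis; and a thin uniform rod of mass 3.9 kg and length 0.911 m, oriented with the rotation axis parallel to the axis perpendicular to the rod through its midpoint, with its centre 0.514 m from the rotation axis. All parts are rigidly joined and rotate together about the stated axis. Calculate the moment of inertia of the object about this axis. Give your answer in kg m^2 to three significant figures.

1.33

Thin rod: I_cm = (1/12)ML² = (1/12)(0.422)(0.871)² = 0.026679 kg m^2; axis through the centre, so I = 0.026679 kg m^2.
Thin rod: I_cm = (1/12)ML² = (1/12)(3.9)(0.911)² = 0.26972 kg m^2; centre at d = 0.514 m, so the parallel axis theorem gives I = 0.26972 + (3.9)(0.514)² = 1.3001 kg m^2.
Total I = 0.026679 + 1.3001 = 1.3268 kg m^2.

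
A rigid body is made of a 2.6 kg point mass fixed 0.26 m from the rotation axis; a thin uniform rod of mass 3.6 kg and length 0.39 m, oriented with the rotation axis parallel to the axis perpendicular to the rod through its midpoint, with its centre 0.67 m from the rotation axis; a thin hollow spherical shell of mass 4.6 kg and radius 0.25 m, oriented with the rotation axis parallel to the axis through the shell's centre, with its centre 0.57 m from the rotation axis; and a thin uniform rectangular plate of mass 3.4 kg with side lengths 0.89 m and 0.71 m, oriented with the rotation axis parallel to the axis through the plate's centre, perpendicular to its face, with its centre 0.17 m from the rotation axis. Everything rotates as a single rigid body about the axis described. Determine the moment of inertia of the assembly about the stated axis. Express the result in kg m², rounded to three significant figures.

3.99

Point mass: I_cm = 0; centre at d = 0.26 m, so the parallel axis theorem gives I = 0 + (2.6)(0.26)² = 0.17576 kg m².
Thin rod: I_cm = (1/12)ML² = (1/12)(3.6)(0.39)² = 0.04563 kg m²; centre at d = 0.67 m, so the parallel axis theorem gives I = 0.04563 + (3.6)(0.67)² = 1.6617 kg m².
Spherical shell: I_cm = (2/3)MR² = (2/3)(4.6)(0.25)² = 0.19167 kg m²; centre at d = 0.57 m, so the parallel axis theorem gives I = 0.19167 + (4.6)(0.57)² = 1.6862 kg m².
Rectangular plate: I_cm = (1/12)M(a²+b²) = (1/12)(3.4)[(0.89)² + (0.71)²] = 0.36726 kg m²; centre at d = 0.17 m, so the parallel axis theorem gives I = 0.36726 + (3.4)(0.17)² = 0.46552 kg m².
Total I = 0.17576 + 1.6617 + 1.6862 + 0.46552 = 3.9892 kg m².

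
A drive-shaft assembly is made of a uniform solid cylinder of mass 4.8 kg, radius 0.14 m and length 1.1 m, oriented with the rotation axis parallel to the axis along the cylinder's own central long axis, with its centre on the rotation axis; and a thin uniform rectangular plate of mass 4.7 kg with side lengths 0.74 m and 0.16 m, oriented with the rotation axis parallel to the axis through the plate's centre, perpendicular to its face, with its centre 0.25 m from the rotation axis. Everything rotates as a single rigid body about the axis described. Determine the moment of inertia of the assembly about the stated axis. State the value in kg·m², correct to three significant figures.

Solid cylinder: I_cm = (1/2)MR² = (1/2)(4.8)(0.14)² = 0.04704 kg·m²; axis through the centre, so I = 0.04704 kg·m².
Rectangular plate: I_cm = (1/12)M(a²+b²) = (1/12)(4.7)[(0.74)² + (0.16)²] = 0.2245 kg·m²; centre at d = 0.25 m, so the parallel axis theorem gives I = 0.2245 + (4.7)(0.25)² = 0.51825 kg·m².
Total I = 0.04704 + 0.51825 = 0.56529 kg·m².

0.565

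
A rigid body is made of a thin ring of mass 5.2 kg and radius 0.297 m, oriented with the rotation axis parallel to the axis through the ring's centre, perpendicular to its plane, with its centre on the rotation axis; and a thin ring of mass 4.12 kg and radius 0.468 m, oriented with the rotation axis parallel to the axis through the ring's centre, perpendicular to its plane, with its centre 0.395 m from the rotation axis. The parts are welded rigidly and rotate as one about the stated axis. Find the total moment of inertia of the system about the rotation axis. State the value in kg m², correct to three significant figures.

2.00

Thin ring: I_cm = MR² = (5.2)(0.297)² = 0.45869 kg m²; axis through the centre, so I = 0.45869 kg m².
Thin ring: I_cm = MR² = (4.12)(0.468)² = 0.90238 kg m²; centre at d = 0.395 m, so the parallel axis theorem gives I = 0.90238 + (4.12)(0.395)² = 1.5452 kg m².
Total I = 0.45869 + 1.5452 = 2.0039 kg m².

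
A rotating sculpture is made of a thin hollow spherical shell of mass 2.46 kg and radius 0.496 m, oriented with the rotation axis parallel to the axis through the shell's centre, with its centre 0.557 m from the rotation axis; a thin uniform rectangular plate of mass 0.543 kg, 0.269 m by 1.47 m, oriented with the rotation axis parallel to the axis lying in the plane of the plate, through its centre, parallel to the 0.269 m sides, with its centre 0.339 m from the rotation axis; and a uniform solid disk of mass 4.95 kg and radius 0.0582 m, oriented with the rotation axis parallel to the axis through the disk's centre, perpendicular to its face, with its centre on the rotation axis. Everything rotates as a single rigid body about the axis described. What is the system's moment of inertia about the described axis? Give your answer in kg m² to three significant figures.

1.34

Spherical shell: I_cm = (2/3)MR² = (2/3)(2.46)(0.496)² = 0.40347 kg m²; centre at d = 0.557 m, so I = I_cm + Md² gives I = 0.40347 + (2.46)(0.557)² = 1.1667 kg m².
Rectangular plate: I_cm = (1/12)Mb² = (1/12)(0.543)(1.47)² = 0.097781 kg m²; centre at d = 0.339 m, so I = I_cm + Md² gives I = 0.097781 + (0.543)(0.339)² = 0.16018 kg m².
Solid disk: I_cm = (1/2)MR² = (1/2)(4.95)(0.0582)² = 0.0083834 kg m²; axis through the centre, so I = 0.0083834 kg m².
Total I = 1.1667 + 0.16018 + 0.0083834 = 1.3352 kg m².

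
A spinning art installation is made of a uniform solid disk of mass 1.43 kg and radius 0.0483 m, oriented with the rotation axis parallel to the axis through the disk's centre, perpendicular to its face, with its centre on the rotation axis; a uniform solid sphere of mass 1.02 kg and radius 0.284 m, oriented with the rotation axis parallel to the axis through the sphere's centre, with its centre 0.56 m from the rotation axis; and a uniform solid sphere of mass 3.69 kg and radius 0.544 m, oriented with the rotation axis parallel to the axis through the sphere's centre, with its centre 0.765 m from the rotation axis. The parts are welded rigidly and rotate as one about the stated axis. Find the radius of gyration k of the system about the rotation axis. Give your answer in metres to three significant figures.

Solid disk: I_cm = (1/2)MR² = (1/2)(1.43)(0.0483)² = 0.001668 kg m²; axis through the centre, so I = 0.001668 kg m².
Solid sphere: I_cm = (2/5)MR² = (2/5)(1.02)(0.284)² = 0.032908 kg m²; centre at d = 0.56 m, so the parallel axis theorem gives I = 0.032908 + (1.02)(0.56)² = 0.35278 kg m².
Solid sphere: I_cm = (2/5)MR² = (2/5)(3.69)(0.544)² = 0.4368 kg m²; centre at d = 0.765 m, so the parallel axis theorem gives I = 0.4368 + (3.69)(0.765)² = 2.5963 kg m².
Total I = 2.9507 kg m²; total mass M = 6.14 kg.
k = √(I/M) = √(2.9507/6.14) = 0.69324 m.

0.693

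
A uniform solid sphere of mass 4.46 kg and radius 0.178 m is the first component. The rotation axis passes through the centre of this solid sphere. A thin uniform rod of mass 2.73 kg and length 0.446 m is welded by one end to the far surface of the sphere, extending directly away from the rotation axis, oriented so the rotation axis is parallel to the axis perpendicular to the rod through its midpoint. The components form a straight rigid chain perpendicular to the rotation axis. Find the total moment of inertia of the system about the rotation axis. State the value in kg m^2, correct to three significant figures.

Solid sphere: I_cm = (2/5)MR² = (2/5)(4.46)(0.178)² = 0.056524 kg m^2; axis through the centre, so I = 0.056524 kg m^2.
Thin rod: I_cm = (1/12)ML² = (1/12)(2.73)(0.446)² = 0.045253 kg m^2; centre at d = 0.178 + 0.223 = 0.401 m, so I = I_cm + Md² gives I = 0.045253 + (2.73)(0.401)² = 0.48424 kg m^2.
Total I = 0.056524 + 0.48424 = 0.54076 kg m^2.

0.541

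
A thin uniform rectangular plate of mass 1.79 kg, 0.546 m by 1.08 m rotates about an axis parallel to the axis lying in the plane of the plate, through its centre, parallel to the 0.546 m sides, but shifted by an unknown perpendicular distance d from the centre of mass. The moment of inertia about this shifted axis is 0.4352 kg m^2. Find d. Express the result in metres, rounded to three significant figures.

About the centre-of-mass axis, I_cm = (1/12)Mb² = (1/12)(1.79)(1.08)² = 0.17399 kg m^2.
Parallel axis theorem: I = I_cm + Md², so Md² = 0.4352 − 0.17399 = 0.26121 kg m^2.
d = √(0.26121 / 1.79) = 0.38201 m.

0.382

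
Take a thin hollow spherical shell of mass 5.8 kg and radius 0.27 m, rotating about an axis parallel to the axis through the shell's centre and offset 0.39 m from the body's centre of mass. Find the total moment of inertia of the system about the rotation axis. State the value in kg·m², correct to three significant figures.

I_cm = (2/3)MR² = (2/3)(5.8)(0.27)² = 0.28188 kg·m²; centre at d = 0.39 m, so the parallel axis theorem gives I = 0.28188 + (5.8)(0.39)² = 1.1641 kg·m².

1.16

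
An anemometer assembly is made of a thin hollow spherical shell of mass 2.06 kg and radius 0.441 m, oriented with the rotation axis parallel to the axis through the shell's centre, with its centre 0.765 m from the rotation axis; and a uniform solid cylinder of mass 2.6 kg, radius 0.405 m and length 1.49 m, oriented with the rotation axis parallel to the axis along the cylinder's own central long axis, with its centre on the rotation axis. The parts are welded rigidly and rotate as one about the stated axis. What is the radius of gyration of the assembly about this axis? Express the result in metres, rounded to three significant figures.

Spherical shell: I_cm = (2/3)MR² = (2/3)(2.06)(0.441)² = 0.26709 kg m²; centre at d = 0.765 m, so I = I_cm + Md² gives I = 0.26709 + (2.06)(0.765)² = 1.4727 kg m².
Solid cylinder: I_cm = (1/2)MR² = (1/2)(2.6)(0.405)² = 0.21323 kg m²; axis through the centre, so I = 0.21323 kg m².
Total I = 1.6859 kg m²; total mass M = 4.66 kg.
k = √(I/M) = √(1.6859/4.66) = 0.60148 m.

0.601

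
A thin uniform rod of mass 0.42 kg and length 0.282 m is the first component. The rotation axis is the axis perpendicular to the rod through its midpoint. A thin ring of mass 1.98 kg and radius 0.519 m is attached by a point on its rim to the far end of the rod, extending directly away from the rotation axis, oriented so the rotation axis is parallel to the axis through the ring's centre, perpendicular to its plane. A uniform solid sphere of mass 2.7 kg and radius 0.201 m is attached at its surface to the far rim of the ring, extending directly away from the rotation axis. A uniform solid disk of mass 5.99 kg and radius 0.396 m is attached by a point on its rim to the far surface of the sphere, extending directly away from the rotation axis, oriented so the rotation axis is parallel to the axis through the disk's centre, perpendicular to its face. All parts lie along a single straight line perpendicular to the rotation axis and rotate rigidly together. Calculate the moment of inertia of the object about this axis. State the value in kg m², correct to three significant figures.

30.5

Thin rod: I_cm = (1/12)ML² = (1/12)(0.42)(0.282)² = 0.0027833 kg m²; axis through the centre, so I = 0.0027833 kg m².
Thin ring: I_cm = MR² = (1.98)(0.519)² = 0.53333 kg m²; centre at d = 0.141 + 0.519 = 0.66 m, so the parallel axis theorem gives I = 0.53333 + (1.98)(0.66)² = 1.3958 kg m².
Solid sphere: I_cm = (2/5)MR² = (2/5)(2.7)(0.201)² = 0.043633 kg m²; centre at d = 0.141 + 0.519 + 0.519 + 0.201 = 1.38 m, so the parallel axis theorem gives I = 0.043633 + (2.7)(1.38)² = 5.1855 kg m².
Solid disk: I_cm = (1/2)MR² = (1/2)(5.99)(0.396)² = 0.46966 kg m²; centre at d = 0.141 + 0.519 + 0.519 + 0.201 + 0.201 + 0.396 = 1.977 m, so the parallel axis theorem gives I = 0.46966 + (5.99)(1.977)² = 23.882 kg m².
Total I = 0.0027833 + 1.3958 + 5.1855 + 23.882 = 30.466 kg m².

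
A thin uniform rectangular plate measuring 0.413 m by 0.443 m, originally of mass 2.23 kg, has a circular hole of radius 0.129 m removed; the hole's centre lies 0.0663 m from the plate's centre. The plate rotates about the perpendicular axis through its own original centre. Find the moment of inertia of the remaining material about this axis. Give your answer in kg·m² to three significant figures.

Unpierced body about its centre: I₀ = (1/12)M(a²+b²) = (1/12)(2.23)[(0.413)² + (0.443)²] = 0.068167 kg·m².
The removed disk has mass m = M·πr²/(ab) = (2.23)·π(0.129)²/(0.413·0.443) = 0.63721 kg (same uniform areal density).
Its moment of inertia about the rotation axis (parallel-axis theorem): I_hole = (1/2)mr² + md² = (1/2)(0.63721)(0.129)² + (0.63721)(0.0663)² = 0.0081028 kg·m².
Treating the hole as negative mass, I = I₀ − I_hole = 0.068167 − 0.0081028 = 0.060064 kg·m².

0.0601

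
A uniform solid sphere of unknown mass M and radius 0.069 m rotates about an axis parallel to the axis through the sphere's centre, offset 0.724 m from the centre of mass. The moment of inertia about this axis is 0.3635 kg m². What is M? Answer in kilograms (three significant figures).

I = I_cm + Md² = (2/5)MR² + Md² = M·[0.4·(0.069)² + (0.724)²] = M·0.52608.
So M = 0.3635 / 0.52608 = 0.69096 kg.

0.691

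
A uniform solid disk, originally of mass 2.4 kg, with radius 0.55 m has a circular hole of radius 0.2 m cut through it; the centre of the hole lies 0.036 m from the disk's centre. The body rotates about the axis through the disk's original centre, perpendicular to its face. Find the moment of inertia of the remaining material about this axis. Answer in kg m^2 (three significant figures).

Unpierced body about its centre: I₀ = (1/2)MR² = (1/2)(2.4)(0.55)² = 0.363 kg m^2.
The removed disk has mass m = M·(r/R)² = (2.4)(0.2/0.55)² = 0.31736 kg (same uniform areal density).
Its moment of inertia about the rotation axis (parallel-axis theorem): I_hole = (1/2)mr² + md² = (1/2)(0.31736)(0.2)² + (0.31736)(0.036)² = 0.0067584 kg m^2.
Treating the hole as negative mass, I = I₀ − I_hole = 0.363 − 0.0067584 = 0.35624 kg m^2.

0.356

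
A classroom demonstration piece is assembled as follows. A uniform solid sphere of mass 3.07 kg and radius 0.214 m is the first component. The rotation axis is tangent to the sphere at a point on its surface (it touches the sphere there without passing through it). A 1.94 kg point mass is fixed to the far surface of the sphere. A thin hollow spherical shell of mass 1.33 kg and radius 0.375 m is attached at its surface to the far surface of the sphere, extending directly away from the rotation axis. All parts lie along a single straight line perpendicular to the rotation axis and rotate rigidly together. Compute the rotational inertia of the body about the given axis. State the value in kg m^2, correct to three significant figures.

1.53

Solid sphere: I_cm = (2/5)MR² = (2/5)(3.07)(0.214)² = 0.056237 kg m^2; centre at d = 0.214 m, so I = I_cm + Md² gives I = 0.056237 + (3.07)(0.214)² = 0.19683 kg m^2.
Point mass: I_cm = 0; centre at d = 0.214 + 0.214 = 0.428 m, so I = I_cm + Md² gives I = 0 + (1.94)(0.428)² = 0.35538 kg m^2.
Spherical shell: I_cm = (2/3)MR² = (2/3)(1.33)(0.375)² = 0.12469 kg m^2; centre at d = 0.214 + 0.214 + 0.375 = 0.803 m, so I = I_cm + Md² gives I = 0.12469 + (1.33)(0.803)² = 0.98228 kg m^2.
Total I = 0.19683 + 0.35538 + 0.98228 = 1.5345 kg m^2.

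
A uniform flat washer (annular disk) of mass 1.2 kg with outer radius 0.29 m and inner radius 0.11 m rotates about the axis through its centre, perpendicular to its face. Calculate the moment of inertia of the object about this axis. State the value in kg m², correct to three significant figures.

0.0577

I_cm = (1/2)M(R²+r²) = (1/2)(1.2)[(0.29)² + (0.11)²] = 0.05772 kg m²; axis through the centre, so I = 0.05772 kg m².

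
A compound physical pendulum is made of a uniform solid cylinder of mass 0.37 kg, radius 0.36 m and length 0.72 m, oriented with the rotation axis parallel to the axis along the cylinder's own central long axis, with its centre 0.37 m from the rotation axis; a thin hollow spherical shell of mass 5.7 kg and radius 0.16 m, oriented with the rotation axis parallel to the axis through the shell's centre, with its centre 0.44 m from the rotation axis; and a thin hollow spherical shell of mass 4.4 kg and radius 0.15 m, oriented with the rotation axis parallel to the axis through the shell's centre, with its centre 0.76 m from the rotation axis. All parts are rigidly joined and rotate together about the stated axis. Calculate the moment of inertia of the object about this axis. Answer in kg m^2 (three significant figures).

Solid cylinder: I_cm = (1/2)MR² = (1/2)(0.37)(0.36)² = 0.023976 kg m^2; centre at d = 0.37 m, so the parallel axis theorem gives I = 0.023976 + (0.37)(0.37)² = 0.074629 kg m^2.
Spherical shell: I_cm = (2/3)MR² = (2/3)(5.7)(0.16)² = 0.09728 kg m^2; centre at d = 0.44 m, so the parallel axis theorem gives I = 0.09728 + (5.7)(0.44)² = 1.2008 kg m^2.
Spherical shell: I_cm = (2/3)MR² = (2/3)(4.4)(0.15)² = 0.066 kg m^2; centre at d = 0.76 m, so the parallel axis theorem gives I = 0.066 + (4.4)(0.76)² = 2.6074 kg m^2.
Total I = 0.074629 + 1.2008 + 2.6074 = 3.8829 kg m^2.

3.88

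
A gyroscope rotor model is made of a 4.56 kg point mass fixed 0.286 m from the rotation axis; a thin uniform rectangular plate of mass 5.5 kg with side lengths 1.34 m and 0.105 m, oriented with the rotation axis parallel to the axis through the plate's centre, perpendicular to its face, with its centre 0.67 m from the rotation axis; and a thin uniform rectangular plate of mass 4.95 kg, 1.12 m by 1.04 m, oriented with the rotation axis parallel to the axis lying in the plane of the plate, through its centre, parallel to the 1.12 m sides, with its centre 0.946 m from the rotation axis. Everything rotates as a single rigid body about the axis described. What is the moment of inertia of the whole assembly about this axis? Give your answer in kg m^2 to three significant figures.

Point mass: I_cm = 0; centre at d = 0.286 m, so I = I_cm + Md² gives I = 0 + (4.56)(0.286)² = 0.37299 kg m^2.
Rectangular plate: I_cm = (1/12)M(a²+b²) = (1/12)(5.5)[(1.34)² + (0.105)²] = 0.82804 kg m^2; centre at d = 0.67 m, so I = I_cm + Md² gives I = 0.82804 + (5.5)(0.67)² = 3.297 kg m^2.
Rectangular plate: I_cm = (1/12)Mb² = (1/12)(4.95)(1.04)² = 0.44616 kg m^2; centre at d = 0.946 m, so I = I_cm + Md² gives I = 0.44616 + (4.95)(0.946)² = 4.876 kg m^2.
Total I = 0.37299 + 3.297 + 4.876 = 8.546 kg m^2.

8.55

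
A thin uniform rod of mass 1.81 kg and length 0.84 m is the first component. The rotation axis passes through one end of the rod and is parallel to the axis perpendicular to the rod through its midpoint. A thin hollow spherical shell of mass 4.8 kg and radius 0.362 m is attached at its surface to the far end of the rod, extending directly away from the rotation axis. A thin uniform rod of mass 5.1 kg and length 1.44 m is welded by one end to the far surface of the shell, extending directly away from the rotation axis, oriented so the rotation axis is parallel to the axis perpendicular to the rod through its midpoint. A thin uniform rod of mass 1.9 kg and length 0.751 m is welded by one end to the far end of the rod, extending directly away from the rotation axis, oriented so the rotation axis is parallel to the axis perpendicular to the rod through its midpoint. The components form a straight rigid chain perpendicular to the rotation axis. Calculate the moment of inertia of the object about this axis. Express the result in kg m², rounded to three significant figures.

Thin rod: I_cm = (1/12)ML² = (1/12)(1.81)(0.84)² = 0.10643 kg m²; centre at d = 0.42 m, so the parallel axis theorem gives I = 0.10643 + (1.81)(0.42)² = 0.42571 kg m².
Spherical shell: I_cm = (2/3)MR² = (2/3)(4.8)(0.362)² = 0.41934 kg m²; centre at d = 0.42 + 0.42 + 0.362 = 1.202 m, so the parallel axis theorem gives I = 0.41934 + (4.8)(1.202)² = 7.3544 kg m².
Thin rod: I_cm = (1/12)ML² = (1/12)(5.1)(1.44)² = 0.88128 kg m²; centre at d = 0.42 + 0.42 + 0.362 + 0.362 + 0.72 = 2.284 m, so the parallel axis theorem gives I = 0.88128 + (5.1)(2.284)² = 27.486 kg m².
Thin rod: I_cm = (1/12)ML² = (1/12)(1.9)(0.751)² = 0.0893 kg m²; centre at d = 0.42 + 0.42 + 0.362 + 0.362 + 0.72 + 0.72 + 0.3755 = 3.3795 m, so the parallel axis theorem gives I = 0.0893 + (1.9)(3.3795)² = 21.789 kg m².
Total I = 0.42571 + 7.3544 + 27.486 + 21.789 = 57.056 kg m².

57.1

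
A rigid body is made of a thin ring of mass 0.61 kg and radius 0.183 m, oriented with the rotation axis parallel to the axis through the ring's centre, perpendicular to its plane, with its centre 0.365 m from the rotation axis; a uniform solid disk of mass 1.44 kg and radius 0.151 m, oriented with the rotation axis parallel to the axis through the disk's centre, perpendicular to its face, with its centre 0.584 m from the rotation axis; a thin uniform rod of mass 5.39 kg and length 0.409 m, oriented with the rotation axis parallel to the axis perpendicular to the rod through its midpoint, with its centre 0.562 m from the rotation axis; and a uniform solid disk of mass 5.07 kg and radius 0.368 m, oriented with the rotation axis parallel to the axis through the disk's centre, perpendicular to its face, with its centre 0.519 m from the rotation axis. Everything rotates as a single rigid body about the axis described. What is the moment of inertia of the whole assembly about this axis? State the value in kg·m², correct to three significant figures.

Thin ring: I_cm = MR² = (0.61)(0.183)² = 0.020428 kg·m²; centre at d = 0.365 m, so the parallel axis theorem gives I = 0.020428 + (0.61)(0.365)² = 0.1017 kg·m².
Solid disk: I_cm = (1/2)MR² = (1/2)(1.44)(0.151)² = 0.016417 kg·m²; centre at d = 0.584 m, so the parallel axis theorem gives I = 0.016417 + (1.44)(0.584)² = 0.50754 kg·m².
Thin rod: I_cm = (1/12)ML² = (1/12)(5.39)(0.409)² = 0.075137 kg·m²; centre at d = 0.562 m, so the parallel axis theorem gives I = 0.075137 + (5.39)(0.562)² = 1.7775 kg·m².
Solid disk: I_cm = (1/2)MR² = (1/2)(5.07)(0.368)² = 0.3433 kg·m²; centre at d = 0.519 m, so the parallel axis theorem gives I = 0.3433 + (5.07)(0.519)² = 1.709 kg·m².
Total I = 0.1017 + 0.50754 + 1.7775 + 1.709 = 4.0957 kg·m².

4.10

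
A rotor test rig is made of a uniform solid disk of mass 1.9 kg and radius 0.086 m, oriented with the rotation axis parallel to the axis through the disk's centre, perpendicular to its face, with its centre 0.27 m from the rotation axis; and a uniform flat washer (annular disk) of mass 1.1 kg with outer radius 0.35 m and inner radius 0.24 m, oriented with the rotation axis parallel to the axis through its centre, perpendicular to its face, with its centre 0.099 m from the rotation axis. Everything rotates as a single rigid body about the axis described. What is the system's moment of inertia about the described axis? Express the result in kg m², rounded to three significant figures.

0.255

Solid disk: I_cm = (1/2)MR² = (1/2)(1.9)(0.086)² = 0.0070262 kg m²; centre at d = 0.27 m, so I = I_cm + Md² gives I = 0.0070262 + (1.9)(0.27)² = 0.14554 kg m².
Annular disk: I_cm = (1/2)M(R²+r²) = (1/2)(1.1)[(0.35)² + (0.24)²] = 0.099055 kg m²; centre at d = 0.099 m, so I = I_cm + Md² gives I = 0.099055 + (1.1)(0.099)² = 0.10984 kg m².
Total I = 0.14554 + 0.10984 = 0.25537 kg m².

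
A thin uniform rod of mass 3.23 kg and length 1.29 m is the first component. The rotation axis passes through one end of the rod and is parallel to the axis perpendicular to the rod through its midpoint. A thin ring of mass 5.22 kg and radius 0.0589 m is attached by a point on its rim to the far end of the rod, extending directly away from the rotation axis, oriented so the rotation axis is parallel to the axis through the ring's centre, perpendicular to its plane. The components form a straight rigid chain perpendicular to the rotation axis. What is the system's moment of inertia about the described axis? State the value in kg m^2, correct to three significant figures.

Thin rod: I_cm = (1/12)ML² = (1/12)(3.23)(1.29)² = 0.44792 kg m^2; centre at d = 0.645 m, so the parallel axis theorem gives I = 0.44792 + (3.23)(0.645)² = 1.7917 kg m^2.
Thin ring: I_cm = MR² = (5.22)(0.0589)² = 0.018109 kg m^2; centre at d = 0.645 + 0.645 + 0.0589 = 1.3489 m, so the parallel axis theorem gives I = 0.018109 + (5.22)(1.3489)² = 9.5161 kg m^2.
Total I = 1.7917 + 9.5161 = 11.308 kg m^2.

11.3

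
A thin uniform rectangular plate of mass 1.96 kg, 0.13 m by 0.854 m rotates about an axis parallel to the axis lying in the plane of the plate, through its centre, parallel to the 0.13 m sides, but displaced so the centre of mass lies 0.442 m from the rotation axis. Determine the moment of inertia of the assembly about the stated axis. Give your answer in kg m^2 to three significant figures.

I_cm = (1/12)Mb² = (1/12)(1.96)(0.854)² = 0.11912 kg m^2; centre at d = 0.442 m, so the parallel axis theorem gives I = 0.11912 + (1.96)(0.442)² = 0.50204 kg m^2.

0.502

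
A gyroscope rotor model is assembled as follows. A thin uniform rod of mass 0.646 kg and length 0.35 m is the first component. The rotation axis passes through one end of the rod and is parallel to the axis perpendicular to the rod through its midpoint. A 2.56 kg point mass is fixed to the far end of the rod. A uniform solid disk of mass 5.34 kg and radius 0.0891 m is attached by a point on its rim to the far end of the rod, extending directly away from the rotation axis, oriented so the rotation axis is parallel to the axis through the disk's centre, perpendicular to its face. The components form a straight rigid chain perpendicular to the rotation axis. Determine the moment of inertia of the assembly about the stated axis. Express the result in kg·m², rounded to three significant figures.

1.39

Thin rod: I_cm = (1/12)ML² = (1/12)(0.646)(0.35)² = 0.0065946 kg·m²; centre at d = 0.175 m, so the parallel axis theorem gives I = 0.0065946 + (0.646)(0.175)² = 0.026378 kg·m².
Point mass: I_cm = 0; centre at d = 0.175 + 0.175 = 0.35 m, so the parallel axis theorem gives I = 0 + (2.56)(0.35)² = 0.3136 kg·m².
Solid disk: I_cm = (1/2)MR² = (1/2)(5.34)(0.0891)² = 0.021197 kg·m²; centre at d = 0.175 + 0.175 + 0.0891 = 0.4391 m, so the parallel axis theorem gives I = 0.021197 + (5.34)(0.4391)² = 1.0508 kg·m².
Total I = 0.026378 + 0.3136 + 1.0508 = 1.3908 kg·m².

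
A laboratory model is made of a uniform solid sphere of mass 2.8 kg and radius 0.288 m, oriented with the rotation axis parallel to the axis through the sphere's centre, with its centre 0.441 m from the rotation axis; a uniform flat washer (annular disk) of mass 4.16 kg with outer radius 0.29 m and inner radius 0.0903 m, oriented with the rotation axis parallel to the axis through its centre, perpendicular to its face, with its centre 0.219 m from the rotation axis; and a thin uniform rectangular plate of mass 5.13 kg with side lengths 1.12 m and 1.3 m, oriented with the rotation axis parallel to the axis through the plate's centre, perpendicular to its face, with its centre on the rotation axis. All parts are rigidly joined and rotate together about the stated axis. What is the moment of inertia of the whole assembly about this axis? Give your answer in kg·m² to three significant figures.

Solid sphere: I_cm = (2/5)MR² = (2/5)(2.8)(0.288)² = 0.092897 kg·m²; centre at d = 0.441 m, so the parallel axis theorem gives I = 0.092897 + (2.8)(0.441)² = 0.63744 kg·m².
Annular disk: I_cm = (1/2)M(R²+r²) = (1/2)(4.16)[(0.29)² + (0.0903)²] = 0.19189 kg·m²; centre at d = 0.219 m, so the parallel axis theorem gives I = 0.19189 + (4.16)(0.219)² = 0.39141 kg·m².
Rectangular plate: I_cm = (1/12)M(a²+b²) = (1/12)(5.13)[(1.12)² + (1.3)²] = 1.2587 kg·m²; axis through the centre, so I = 1.2587 kg·m².
Total I = 0.63744 + 0.39141 + 1.2587 = 2.2876 kg·m².

2.29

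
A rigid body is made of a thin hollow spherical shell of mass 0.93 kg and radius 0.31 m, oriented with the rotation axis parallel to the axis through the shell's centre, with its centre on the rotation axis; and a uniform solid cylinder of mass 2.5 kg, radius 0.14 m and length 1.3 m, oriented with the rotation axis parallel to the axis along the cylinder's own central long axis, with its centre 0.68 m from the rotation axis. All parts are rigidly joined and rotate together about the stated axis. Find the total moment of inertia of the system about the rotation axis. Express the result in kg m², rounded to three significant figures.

1.24

Spherical shell: I_cm = (2/3)MR² = (2/3)(0.93)(0.31)² = 0.059582 kg m²; axis through the centre, so I = 0.059582 kg m².
Solid cylinder: I_cm = (1/2)MR² = (1/2)(2.5)(0.14)² = 0.0245 kg m²; centre at d = 0.68 m, so the parallel axis theorem gives I = 0.0245 + (2.5)(0.68)² = 1.1805 kg m².
Total I = 0.059582 + 1.1805 = 1.2401 kg m².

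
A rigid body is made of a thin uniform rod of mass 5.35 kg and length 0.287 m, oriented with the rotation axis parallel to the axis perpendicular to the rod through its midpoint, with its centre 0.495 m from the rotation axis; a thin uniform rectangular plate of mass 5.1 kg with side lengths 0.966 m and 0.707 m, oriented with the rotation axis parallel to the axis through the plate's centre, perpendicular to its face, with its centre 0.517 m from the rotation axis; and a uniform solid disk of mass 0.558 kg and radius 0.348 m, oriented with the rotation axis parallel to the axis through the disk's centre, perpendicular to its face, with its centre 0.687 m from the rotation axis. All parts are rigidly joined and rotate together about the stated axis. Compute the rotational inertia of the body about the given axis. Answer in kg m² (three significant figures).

3.62

Thin rod: I_cm = (1/12)ML² = (1/12)(5.35)(0.287)² = 0.036723 kg m²; centre at d = 0.495 m, so the parallel axis theorem gives I = 0.036723 + (5.35)(0.495)² = 1.3476 kg m².
Rectangular plate: I_cm = (1/12)M(a²+b²) = (1/12)(5.1)[(0.966)² + (0.707)²] = 0.60903 kg m²; centre at d = 0.517 m, so the parallel axis theorem gives I = 0.60903 + (5.1)(0.517)² = 1.9722 kg m².
Solid disk: I_cm = (1/2)MR² = (1/2)(0.558)(0.348)² = 0.033788 kg m²; centre at d = 0.687 m, so the parallel axis theorem gives I = 0.033788 + (0.558)(0.687)² = 0.29715 kg m².
Total I = 1.3476 + 1.9722 + 0.29715 = 3.617 kg m².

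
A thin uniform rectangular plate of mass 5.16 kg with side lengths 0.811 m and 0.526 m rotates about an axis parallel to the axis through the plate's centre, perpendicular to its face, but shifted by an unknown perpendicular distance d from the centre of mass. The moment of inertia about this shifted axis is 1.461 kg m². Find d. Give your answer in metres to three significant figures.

0.453

About the centre-of-mass axis, I_cm = (1/12)M(a²+b²) = (1/12)(5.16)[(0.811)² + (0.526)²] = 0.40179 kg m².
Parallel axis theorem: I = I_cm + Md², so Md² = 1.461 − 0.40179 = 1.0592 kg m².
d = √(1.0592 / 5.16) = 0.45307 m.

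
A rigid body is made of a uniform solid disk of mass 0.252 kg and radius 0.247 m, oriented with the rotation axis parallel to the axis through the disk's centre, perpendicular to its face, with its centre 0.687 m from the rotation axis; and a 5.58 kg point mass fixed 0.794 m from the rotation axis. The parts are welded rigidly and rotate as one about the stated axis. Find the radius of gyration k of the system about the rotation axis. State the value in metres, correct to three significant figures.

0.791

Solid disk: I_cm = (1/2)MR² = (1/2)(0.252)(0.247)² = 0.0076871 kg·m²; centre at d = 0.687 m, so I = I_cm + Md² gives I = 0.0076871 + (0.252)(0.687)² = 0.12662 kg·m².
Point mass: I_cm = 0; centre at d = 0.794 m, so I = I_cm + Md² gives I = 0 + (5.58)(0.794)² = 3.5178 kg·m².
Total I = 3.6445 kg·m²; total mass M = 5.832 kg.
k = √(I/M) = √(3.6445/5.832) = 0.79051 m.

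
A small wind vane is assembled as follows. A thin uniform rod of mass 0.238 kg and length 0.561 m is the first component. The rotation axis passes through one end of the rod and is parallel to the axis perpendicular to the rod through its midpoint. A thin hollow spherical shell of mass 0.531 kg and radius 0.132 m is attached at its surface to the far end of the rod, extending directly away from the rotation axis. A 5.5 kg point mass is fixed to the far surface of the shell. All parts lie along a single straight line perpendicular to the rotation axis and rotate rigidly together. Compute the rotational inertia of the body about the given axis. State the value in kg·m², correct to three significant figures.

4.03

Thin rod: I_cm = (1/12)ML² = (1/12)(0.238)(0.561)² = 0.006242 kg·m²; centre at d = 0.2805 m, so I = I_cm + Md² gives I = 0.006242 + (0.238)(0.2805)² = 0.024968 kg·m².
Spherical shell: I_cm = (2/3)MR² = (2/3)(0.531)(0.132)² = 0.0061681 kg·m²; centre at d = 0.2805 + 0.2805 + 0.132 = 0.693 m, so I = I_cm + Md² gives I = 0.0061681 + (0.531)(0.693)² = 0.26118 kg·m².
Point mass: I_cm = 0; centre at d = 0.2805 + 0.2805 + 0.132 + 0.132 = 0.825 m, so I = I_cm + Md² gives I = 0 + (5.5)(0.825)² = 3.7434 kg·m².
Total I = 0.024968 + 0.26118 + 3.7434 = 4.0296 kg·m².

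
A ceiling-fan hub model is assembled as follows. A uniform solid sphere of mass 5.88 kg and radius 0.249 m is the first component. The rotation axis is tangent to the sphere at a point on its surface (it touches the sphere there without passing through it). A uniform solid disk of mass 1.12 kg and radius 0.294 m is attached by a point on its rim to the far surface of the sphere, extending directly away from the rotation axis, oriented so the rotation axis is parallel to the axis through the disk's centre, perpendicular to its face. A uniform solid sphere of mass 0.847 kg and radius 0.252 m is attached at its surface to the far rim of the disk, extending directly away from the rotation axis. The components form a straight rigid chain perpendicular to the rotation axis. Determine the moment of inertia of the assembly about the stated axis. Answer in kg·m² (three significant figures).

2.80

Solid sphere: I_cm = (2/5)MR² = (2/5)(5.88)(0.249)² = 0.14583 kg·m²; centre at d = 0.249 m, so the parallel axis theorem gives I = 0.14583 + (5.88)(0.249)² = 0.51039 kg·m².
Solid disk: I_cm = (1/2)MR² = (1/2)(1.12)(0.294)² = 0.048404 kg·m²; centre at d = 0.249 + 0.249 + 0.294 = 0.792 m, so the parallel axis theorem gives I = 0.048404 + (1.12)(0.792)² = 0.75094 kg·m².
Solid sphere: I_cm = (2/5)MR² = (2/5)(0.847)(0.252)² = 0.021515 kg·m²; centre at d = 0.249 + 0.249 + 0.294 + 0.294 + 0.252 = 1.338 m, so the parallel axis theorem gives I = 0.021515 + (0.847)(1.338)² = 1.5379 kg·m².
Total I = 0.51039 + 0.75094 + 1.5379 = 2.7992 kg·m².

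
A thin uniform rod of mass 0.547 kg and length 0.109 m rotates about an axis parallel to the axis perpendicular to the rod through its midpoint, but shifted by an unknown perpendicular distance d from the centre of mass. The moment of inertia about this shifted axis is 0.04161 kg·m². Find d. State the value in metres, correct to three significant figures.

About the centre-of-mass axis, I_cm = (1/12)ML² = (1/12)(0.547)(0.109)² = 0.00054158 kg·m².
Parallel axis theorem: I = I_cm + Md², so Md² = 0.04161 − 0.00054158 = 0.041068 kg·m².
d = √(0.041068 / 0.547) = 0.27401 m.

0.274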